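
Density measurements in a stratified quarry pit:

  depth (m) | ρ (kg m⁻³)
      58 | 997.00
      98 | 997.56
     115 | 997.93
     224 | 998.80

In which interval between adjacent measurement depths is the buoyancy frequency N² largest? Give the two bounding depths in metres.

Compute the density gradient over each adjacent pair:
  58–98 m: Δρ/Δz = 0.56/40 = 0.014 kg m⁻⁴
  98–115 m: Δρ/Δz = 0.37/17 = 0.022 kg m⁻⁴
  115–224 m: Δρ/Δz = 0.87/109 = 8.0 × 10⁻³ kg m⁻⁴
The largest gradient is in the 98–115 m interval — the pycnocline.

98–115 m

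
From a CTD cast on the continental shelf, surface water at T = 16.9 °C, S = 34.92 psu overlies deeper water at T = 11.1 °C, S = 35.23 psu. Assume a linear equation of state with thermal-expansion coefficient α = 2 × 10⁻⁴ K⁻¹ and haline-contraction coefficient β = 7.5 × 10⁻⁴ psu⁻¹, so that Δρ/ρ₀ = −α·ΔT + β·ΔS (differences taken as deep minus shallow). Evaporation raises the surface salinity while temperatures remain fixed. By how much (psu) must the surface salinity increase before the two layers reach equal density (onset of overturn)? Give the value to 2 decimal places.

Neutral buoyancy requires −α(T_deep − T_surf) + β(S_deep − S_surf′) = 0.
S_surf′ = S_deep − (α/β)·ΔT = 35.23 − (2 × 10⁻⁴/7.5 × 10⁻⁴)·(-5.8) = 36.7767 psu.
Increase required: 36.7767 − 34.92 = 1.8567 psu.

1.86 psu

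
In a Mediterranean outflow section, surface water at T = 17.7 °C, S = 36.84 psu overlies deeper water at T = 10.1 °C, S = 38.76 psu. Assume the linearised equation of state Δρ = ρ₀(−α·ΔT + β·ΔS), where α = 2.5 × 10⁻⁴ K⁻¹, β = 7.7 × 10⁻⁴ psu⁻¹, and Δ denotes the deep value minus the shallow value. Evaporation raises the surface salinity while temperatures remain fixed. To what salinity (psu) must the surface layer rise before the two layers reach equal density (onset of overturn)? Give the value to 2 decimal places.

Neutral buoyancy requires −α(T_deep − T_surf) + β(S_deep − S_surf′) = 0.
S_surf′ = S_deep − (α/β)·ΔT = 38.76 − (2.5 × 10⁻⁴/7.7 × 10⁻⁴)·(-7.6) = 41.2275 psu.
Increase required: 41.2275 − 36.84 = 4.3875 psu.

41.23 psu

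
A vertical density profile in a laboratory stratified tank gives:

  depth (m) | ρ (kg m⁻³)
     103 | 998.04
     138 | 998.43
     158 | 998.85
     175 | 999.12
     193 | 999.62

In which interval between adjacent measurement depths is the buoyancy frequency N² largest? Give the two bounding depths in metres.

Compute the density gradient over each adjacent pair:
  103–138 m: Δρ/Δz = 0.39/35 = 0.011 kg m⁻⁴
  138–158 m: Δρ/Δz = 0.42/20 = 0.021 kg m⁻⁴
  158–175 m: Δρ/Δz = 0.27/17 = 0.016 kg m⁻⁴
  175–193 m: Δρ/Δz = 0.50/18 = 0.028 kg m⁻⁴
The largest gradient is in the 175–193 m interval — the pycnocline.

175–193 m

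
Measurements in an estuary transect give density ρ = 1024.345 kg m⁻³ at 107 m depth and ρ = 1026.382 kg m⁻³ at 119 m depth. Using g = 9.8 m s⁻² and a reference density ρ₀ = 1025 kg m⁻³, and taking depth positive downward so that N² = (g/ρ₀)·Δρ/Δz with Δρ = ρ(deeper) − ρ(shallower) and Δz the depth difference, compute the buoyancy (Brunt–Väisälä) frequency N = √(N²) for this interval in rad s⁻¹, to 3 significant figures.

0.0403 rad s⁻¹

Δρ = 1026.382 − 1024.345 = 2.037 kg m⁻³ over Δz = 119 − 107 = 12 m.
N² = (9.8/1025) × (2.037/12) = 1.6230 × 10⁻³ s⁻².
N = √(1.6230 × 10⁻³) = 0.040286 rad s⁻¹ ≈ 0.0403 rad s⁻¹.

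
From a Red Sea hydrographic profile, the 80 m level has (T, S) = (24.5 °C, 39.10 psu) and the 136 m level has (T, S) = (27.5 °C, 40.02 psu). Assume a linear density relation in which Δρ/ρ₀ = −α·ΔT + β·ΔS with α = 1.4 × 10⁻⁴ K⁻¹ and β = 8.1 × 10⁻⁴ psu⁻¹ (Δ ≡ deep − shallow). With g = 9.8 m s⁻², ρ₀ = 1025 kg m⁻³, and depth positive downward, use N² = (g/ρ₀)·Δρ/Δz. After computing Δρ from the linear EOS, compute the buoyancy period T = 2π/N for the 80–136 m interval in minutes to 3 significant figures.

ΔT = +3.0 K, ΔS = +0.92 psu (deep − shallow).
Δρ/ρ₀ = −αΔT + βΔS = -4.20 × 10⁻⁴ + 7.452 × 10⁻⁴ = 3.252 × 10⁻⁴, so Δρ ≈ 0.3333 kg m⁻³.
N² = (g/ρ₀)·Δρ/Δz = g·(Δρ/ρ₀)/Δz = 9.8 × 3.252 × 10⁻⁴ / 56 = 5.6910 × 10⁻⁵ s⁻².
N = √(5.6910 × 10⁻⁵) = 7.5439 × 10⁻³ rad s⁻¹ → T = 2π/N = 832.88 s = 13.881 min ≈ 13.9 min.

13.9 min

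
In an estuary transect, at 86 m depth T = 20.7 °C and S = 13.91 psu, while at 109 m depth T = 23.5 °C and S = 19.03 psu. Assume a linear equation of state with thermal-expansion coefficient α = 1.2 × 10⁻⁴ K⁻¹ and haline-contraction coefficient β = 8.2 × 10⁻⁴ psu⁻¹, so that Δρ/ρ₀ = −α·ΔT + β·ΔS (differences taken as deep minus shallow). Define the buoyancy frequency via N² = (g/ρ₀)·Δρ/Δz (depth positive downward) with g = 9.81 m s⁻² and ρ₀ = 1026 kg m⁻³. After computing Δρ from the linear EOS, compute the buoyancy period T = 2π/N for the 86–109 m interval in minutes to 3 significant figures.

ΔT = +2.8 K, ΔS = +5.12 psu (deep − shallow).
Δρ/ρ₀ = −αΔT + βΔS = -3.36 × 10⁻⁴ + 4.1984 × 10⁻³ = 3.8624 × 10⁻³, so Δρ ≈ 3.963 kg m⁻³.
N² = (g/ρ₀)·Δρ/Δz = g·(Δρ/ρ₀)/Δz = 9.81 × 3.8624 × 10⁻³ / 23 = 1.6474 × 10⁻³ s⁻².
N = √(1.6474 × 10⁻³) = 0.040588 rad s⁻¹ → T = 2π/N = 154.80 s = 2.5800 min ≈ 2.58 min.

2.58 min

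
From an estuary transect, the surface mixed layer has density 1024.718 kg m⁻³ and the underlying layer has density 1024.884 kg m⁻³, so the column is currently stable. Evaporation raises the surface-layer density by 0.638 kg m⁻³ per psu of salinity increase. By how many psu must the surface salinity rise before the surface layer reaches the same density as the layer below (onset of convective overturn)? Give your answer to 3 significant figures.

Density deficit of the surface layer: 1024.884 − 1024.718 = 0.166 kg m⁻³.
Required change = 0.166 / 0.638 = 0.260 psu.

0.260 psu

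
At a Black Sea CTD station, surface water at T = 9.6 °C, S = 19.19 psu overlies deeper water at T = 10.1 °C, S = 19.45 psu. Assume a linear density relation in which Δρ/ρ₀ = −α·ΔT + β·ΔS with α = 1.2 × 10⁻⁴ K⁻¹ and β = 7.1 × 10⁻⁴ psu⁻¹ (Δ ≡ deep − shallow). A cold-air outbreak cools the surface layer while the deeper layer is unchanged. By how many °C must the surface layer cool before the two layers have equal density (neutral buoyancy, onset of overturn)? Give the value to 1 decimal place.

Neutral buoyancy requires Δρ = 0, i.e. −α(T_deep − T_surf′) + β(S_deep − S_surf) = 0.
T_surf′ = T_deep − (β/α)·ΔS = 10.1 − (7.1 × 10⁻⁴/1.2 × 10⁻⁴)·(+0.26) = 8.562 °C.
Cooling required: 9.6 − (8.562) = 1.038 °C.

1.0 °C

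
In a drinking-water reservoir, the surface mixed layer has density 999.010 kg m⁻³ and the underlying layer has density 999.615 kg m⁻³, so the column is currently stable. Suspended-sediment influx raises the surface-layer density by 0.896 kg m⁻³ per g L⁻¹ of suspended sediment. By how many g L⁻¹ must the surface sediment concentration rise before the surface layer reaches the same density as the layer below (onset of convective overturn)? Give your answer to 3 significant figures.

Density deficit of the surface layer: 999.615 − 999.010 = 0.605 kg m⁻³.
Required change = 0.605 / 0.896 = 0.675 g L⁻¹.

0.675 g L⁻¹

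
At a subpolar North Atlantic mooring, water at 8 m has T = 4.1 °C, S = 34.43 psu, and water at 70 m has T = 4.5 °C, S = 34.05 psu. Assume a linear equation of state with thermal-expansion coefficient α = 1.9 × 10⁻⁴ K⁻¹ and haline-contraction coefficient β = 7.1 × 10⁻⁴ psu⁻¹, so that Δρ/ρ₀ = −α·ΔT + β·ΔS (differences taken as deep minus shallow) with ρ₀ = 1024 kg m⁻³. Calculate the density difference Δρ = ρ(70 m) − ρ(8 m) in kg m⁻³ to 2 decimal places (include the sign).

ΔT = +0.4 K, ΔS = -0.38 psu (deep − shallow).
Δρ/ρ₀ = −(1.9 × 10⁻⁴)(+0.4) + (7.1 × 10⁻⁴)(-0.38) = -3.458 × 10⁻⁴.
Δρ = 1024 × (-3.458 × 10⁻⁴) = -0.35 kg m⁻³.
Negative Δρ: lighter below, statically unstable.

-0.35 kg m⁻³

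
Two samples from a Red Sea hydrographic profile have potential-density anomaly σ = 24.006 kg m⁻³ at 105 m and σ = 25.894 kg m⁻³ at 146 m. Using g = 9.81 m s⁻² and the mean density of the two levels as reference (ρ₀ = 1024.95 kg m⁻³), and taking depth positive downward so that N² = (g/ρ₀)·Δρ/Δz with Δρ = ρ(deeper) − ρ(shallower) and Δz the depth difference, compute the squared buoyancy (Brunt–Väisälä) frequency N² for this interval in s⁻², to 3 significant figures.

Δρ = 1025.894 − 1024.006 = 1.888 kg m⁻³ over Δz = 146 − 105 = 41 m.
N² = (9.81/1024.95) × (1.888/41) = 4.4074 × 10⁻⁴ s⁻² ≈ 4.41 × 10⁻⁴ s⁻².

4.41 × 10⁻⁴ s⁻²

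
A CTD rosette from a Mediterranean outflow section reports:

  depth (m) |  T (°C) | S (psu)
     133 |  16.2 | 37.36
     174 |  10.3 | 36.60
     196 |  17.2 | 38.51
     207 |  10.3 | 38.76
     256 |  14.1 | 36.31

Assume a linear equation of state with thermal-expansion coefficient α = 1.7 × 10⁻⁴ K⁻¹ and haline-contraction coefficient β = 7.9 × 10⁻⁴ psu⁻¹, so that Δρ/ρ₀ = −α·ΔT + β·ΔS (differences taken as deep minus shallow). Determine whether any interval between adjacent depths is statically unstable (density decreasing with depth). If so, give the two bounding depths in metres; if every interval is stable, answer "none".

207–256 m

Evaluate Δρ/ρ₀ = −αΔT + βΔS across each adjacent pair:
  133–174 m: −αΔT+βΔS = −(1.7 × 10⁻⁴)(-5.9)+(7.9 × 10⁻⁴)(-0.76) = 4.0 × 10⁻⁴ → stable
  174–196 m: −αΔT+βΔS = −(1.7 × 10⁻⁴)(+6.9)+(7.9 × 10⁻⁴)(+1.91) = 3.4 × 10⁻⁴ → stable
  196–207 m: −αΔT+βΔS = −(1.7 × 10⁻⁴)(-6.9)+(7.9 × 10⁻⁴)(+0.25) = 1.4 × 10⁻³ → stable
  207–256 m: −αΔT+βΔS = −(1.7 × 10⁻⁴)(+3.8)+(7.9 × 10⁻⁴)(-2.45) = -2.6 × 10⁻³ → UNSTABLE
The 207–256 m interval has Δρ < 0: lighter water underlies denser water.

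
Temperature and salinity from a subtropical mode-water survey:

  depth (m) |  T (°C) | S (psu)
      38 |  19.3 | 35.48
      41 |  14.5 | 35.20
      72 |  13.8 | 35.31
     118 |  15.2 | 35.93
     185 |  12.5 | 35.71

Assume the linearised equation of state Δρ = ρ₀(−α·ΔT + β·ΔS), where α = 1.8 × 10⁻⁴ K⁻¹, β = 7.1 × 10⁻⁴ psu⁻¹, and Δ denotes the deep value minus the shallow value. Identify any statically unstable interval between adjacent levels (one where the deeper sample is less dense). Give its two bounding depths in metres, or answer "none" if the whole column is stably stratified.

Evaluate Δρ/ρ₀ = −αΔT + βΔS across each adjacent pair:
  38–41 m: −αΔT+βΔS = −(1.8 × 10⁻⁴)(-4.8)+(7.1 × 10⁻⁴)(-0.28) = 6.7 × 10⁻⁴ → stable
  41–72 m: −αΔT+βΔS = −(1.8 × 10⁻⁴)(-0.7)+(7.1 × 10⁻⁴)(+0.11) = 2.0 × 10⁻⁴ → stable
  72–118 m: −αΔT+βΔS = −(1.8 × 10⁻⁴)(+1.4)+(7.1 × 10⁻⁴)(+0.62) = 1.9 × 10⁻⁴ → stable
  118–185 m: −αΔT+βΔS = −(1.8 × 10⁻⁴)(-2.7)+(7.1 × 10⁻⁴)(-0.22) = 3.3 × 10⁻⁴ → stable
Every interval has Δρ > 0: the column is stably stratified throughout.

none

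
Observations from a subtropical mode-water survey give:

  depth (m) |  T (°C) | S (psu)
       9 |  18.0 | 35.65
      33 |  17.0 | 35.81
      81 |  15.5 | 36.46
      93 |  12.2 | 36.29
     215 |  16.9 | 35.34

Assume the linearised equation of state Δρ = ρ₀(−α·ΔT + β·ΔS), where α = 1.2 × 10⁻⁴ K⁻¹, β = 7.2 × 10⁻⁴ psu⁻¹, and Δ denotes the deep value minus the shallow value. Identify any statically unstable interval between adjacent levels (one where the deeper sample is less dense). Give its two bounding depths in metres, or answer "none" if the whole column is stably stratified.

Evaluate Δρ/ρ₀ = −αΔT + βΔS across each adjacent pair:
  9–33 m: −αΔT+βΔS = −(1.2 × 10⁻⁴)(-1.0)+(7.2 × 10⁻⁴)(+0.16) = 2.4 × 10⁻⁴ → stable
  33–81 m: −αΔT+βΔS = −(1.2 × 10⁻⁴)(-1.5)+(7.2 × 10⁻⁴)(+0.65) = 6.5 × 10⁻⁴ → stable
  81–93 m: −αΔT+βΔS = −(1.2 × 10⁻⁴)(-3.3)+(7.2 × 10⁻⁴)(-0.17) = 2.7 × 10⁻⁴ → stable
  93–215 m: −αΔT+βΔS = −(1.2 × 10⁻⁴)(+4.7)+(7.2 × 10⁻⁴)(-0.95) = -1.2 × 10⁻³ → UNSTABLE
The 93–215 m interval has Δρ < 0: lighter water underlies denser water.

93–215 m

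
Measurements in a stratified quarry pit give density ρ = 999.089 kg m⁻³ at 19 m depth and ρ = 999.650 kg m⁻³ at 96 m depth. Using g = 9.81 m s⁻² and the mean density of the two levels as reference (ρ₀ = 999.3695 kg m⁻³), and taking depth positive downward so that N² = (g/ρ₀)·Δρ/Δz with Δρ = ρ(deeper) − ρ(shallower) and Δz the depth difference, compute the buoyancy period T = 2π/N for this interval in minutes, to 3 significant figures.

Δρ = 999.650 − 999.089 = 0.561 kg m⁻³ over Δz = 96 − 19 = 77 m.
N² = (9.81/999.3695) × (0.561/77) = 7.1518 × 10⁻⁵ s⁻².
N = √(7.1518 × 10⁻⁵) = 8.4568 × 10⁻³ rad s⁻¹, so T = 2π/N = 742.97 s = 12.383 min ≈ 12.4 min.

12.4 min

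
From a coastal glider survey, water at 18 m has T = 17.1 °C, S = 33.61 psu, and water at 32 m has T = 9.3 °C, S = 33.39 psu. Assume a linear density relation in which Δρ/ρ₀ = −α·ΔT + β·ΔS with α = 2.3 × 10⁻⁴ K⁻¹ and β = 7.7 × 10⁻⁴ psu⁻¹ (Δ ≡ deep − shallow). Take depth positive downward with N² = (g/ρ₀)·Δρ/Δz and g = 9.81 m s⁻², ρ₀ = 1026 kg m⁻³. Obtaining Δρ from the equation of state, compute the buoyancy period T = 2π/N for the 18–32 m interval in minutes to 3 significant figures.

3.10 min

ΔT = -7.8 K, ΔS = -0.22 psu (deep − shallow).
Δρ/ρ₀ = −αΔT + βΔS = 1.794 × 10⁻³ − 1.694 × 10⁻⁴ = 1.6246 × 10⁻³, so Δρ ≈ 1.667 kg m⁻³.
N² = (g/ρ₀)·Δρ/Δz = g·(Δρ/ρ₀)/Δz = 9.81 × 1.6246 × 10⁻³ / 14 = 1.1384 × 10⁻³ s⁻².
N = √(1.1384 × 10⁻³) = 0.033740 rad s⁻¹ → T = 2π/N = 186.22 s = 3.1037 min ≈ 3.10 min.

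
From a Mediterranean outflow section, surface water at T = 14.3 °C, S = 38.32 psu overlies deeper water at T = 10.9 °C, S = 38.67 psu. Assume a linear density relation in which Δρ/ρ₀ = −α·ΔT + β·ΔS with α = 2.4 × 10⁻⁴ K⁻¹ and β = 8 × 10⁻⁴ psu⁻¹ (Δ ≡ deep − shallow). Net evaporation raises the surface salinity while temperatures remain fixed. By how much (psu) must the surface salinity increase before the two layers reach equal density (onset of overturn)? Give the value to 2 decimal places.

Neutral buoyancy requires −α(T_deep − T_surf) + β(S_deep − S_surf′) = 0.
S_surf′ = S_deep − (α/β)·ΔT = 38.67 − (2.4 × 10⁻⁴/8 × 10⁻⁴)·(-3.4) = 39.6900 psu.
Increase required: 39.6900 − 38.32 = 1.3700 psu.

1.37 psu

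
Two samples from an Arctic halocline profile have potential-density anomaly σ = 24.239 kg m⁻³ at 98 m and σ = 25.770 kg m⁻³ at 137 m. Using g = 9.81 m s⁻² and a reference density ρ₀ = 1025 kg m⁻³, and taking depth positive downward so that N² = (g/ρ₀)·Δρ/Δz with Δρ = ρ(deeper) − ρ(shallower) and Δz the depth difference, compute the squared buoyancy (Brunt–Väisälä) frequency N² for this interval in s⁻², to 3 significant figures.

Δρ = 1025.770 − 1024.239 = 1.531 kg m⁻³ over Δz = 137 − 98 = 39 m.
N² = (9.81/1025) × (1.531/39) = 3.7571 × 10⁻⁴ s⁻² ≈ 3.76 × 10⁻⁴ s⁻².

3.76 × 10⁻⁴ s⁻²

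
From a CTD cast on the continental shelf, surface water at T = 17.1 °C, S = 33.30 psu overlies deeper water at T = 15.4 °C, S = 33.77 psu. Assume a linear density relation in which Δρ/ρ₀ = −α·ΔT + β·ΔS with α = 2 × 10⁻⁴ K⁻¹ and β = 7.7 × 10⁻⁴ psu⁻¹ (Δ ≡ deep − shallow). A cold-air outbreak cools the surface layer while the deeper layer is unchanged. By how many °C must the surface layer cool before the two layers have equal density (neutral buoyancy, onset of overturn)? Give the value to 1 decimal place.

Neutral buoyancy requires Δρ = 0, i.e. −α(T_deep − T_surf′) + β(S_deep − S_surf) = 0.
T_surf′ = T_deep − (β/α)·ΔS = 15.4 − (7.7 × 10⁻⁴/2 × 10⁻⁴)·(+0.47) = 13.591 °C.
Cooling required: 17.1 − (13.591) = 3.509 °C.

3.5 °C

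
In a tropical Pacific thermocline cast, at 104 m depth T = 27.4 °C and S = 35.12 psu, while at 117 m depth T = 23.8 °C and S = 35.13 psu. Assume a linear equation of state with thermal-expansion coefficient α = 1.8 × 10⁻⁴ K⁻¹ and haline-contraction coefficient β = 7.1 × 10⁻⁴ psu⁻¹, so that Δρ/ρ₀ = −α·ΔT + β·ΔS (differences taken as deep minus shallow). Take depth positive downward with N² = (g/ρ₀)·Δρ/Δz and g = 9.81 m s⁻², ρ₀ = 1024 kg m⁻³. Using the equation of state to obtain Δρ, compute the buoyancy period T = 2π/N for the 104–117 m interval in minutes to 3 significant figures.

4.71 min

ΔT = -3.6 K, ΔS = +0.01 psu (deep − shallow).
Δρ/ρ₀ = −αΔT + βΔS = 6.48 × 10⁻⁴ + 7.10 × 10⁻⁶ = 6.551 × 10⁻⁴, so Δρ ≈ 0.6708 kg m⁻³.
N² = (g/ρ₀)·Δρ/Δz = g·(Δρ/ρ₀)/Δz = 9.81 × 6.551 × 10⁻⁴ / 13 = 4.9435 × 10⁻⁴ s⁻².
N = √(4.9435 × 10⁻⁴) = 0.022234 rad s⁻¹ → T = 2π/N = 282.59 s = 4.7098 min ≈ 4.71 min.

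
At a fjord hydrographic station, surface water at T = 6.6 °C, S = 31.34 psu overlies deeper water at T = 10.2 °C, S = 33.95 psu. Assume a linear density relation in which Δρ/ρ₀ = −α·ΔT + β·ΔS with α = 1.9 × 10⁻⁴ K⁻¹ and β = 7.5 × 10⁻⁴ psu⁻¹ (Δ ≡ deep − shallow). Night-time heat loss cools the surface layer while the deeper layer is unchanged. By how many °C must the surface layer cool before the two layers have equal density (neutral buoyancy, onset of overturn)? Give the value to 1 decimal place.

Neutral buoyancy requires Δρ = 0, i.e. −α(T_deep − T_surf′) + β(S_deep − S_surf) = 0.
T_surf′ = T_deep − (β/α)·ΔS = 10.2 − (7.5 × 10⁻⁴/1.9 × 10⁻⁴)·(+2.61) = -0.103 °C.
Cooling required: 6.6 − (-0.103) = 6.703 °C.

6.7 °C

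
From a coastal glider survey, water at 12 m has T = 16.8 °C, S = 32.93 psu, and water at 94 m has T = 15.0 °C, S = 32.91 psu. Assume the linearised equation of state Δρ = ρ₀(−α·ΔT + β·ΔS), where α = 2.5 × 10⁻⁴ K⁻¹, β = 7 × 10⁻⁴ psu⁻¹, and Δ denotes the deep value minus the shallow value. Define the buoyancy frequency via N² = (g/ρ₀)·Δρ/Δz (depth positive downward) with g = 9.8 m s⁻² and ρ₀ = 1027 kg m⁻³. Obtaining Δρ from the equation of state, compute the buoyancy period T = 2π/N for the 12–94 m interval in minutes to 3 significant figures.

14.5 min

ΔT = -1.8 K, ΔS = -0.02 psu (deep − shallow).
Δρ/ρ₀ = −αΔT + βΔS = 4.50 × 10⁻⁴ − 1.40 × 10⁻⁵ = 4.36 × 10⁻⁴, so Δρ ≈ 0.4478 kg m⁻³.
N² = (g/ρ₀)·Δρ/Δz = g·(Δρ/ρ₀)/Δz = 9.8 × 4.36 × 10⁻⁴ / 82 = 5.2107 × 10⁻⁵ s⁻².
N = √(5.2107 × 10⁻⁵) = 7.2185 × 10⁻³ rad s⁻¹ → T = 2π/N = 870.43 s = 14.507 min ≈ 14.5 min.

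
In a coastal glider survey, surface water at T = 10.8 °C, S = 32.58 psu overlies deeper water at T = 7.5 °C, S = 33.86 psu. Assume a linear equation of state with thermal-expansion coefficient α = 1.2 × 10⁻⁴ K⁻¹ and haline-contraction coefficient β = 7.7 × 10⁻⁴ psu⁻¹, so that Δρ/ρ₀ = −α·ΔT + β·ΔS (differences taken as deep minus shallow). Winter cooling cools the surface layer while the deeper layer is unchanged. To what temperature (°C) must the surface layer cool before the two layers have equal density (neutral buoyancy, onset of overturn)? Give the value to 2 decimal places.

Neutral buoyancy requires Δρ = 0, i.e. −α(T_deep − T_surf′) + β(S_deep − S_surf) = 0.
T_surf′ = T_deep − (β/α)·ΔS = 7.5 − (7.7 × 10⁻⁴/1.2 × 10⁻⁴)·(+1.28) = -0.7133 °C.
Cooling required: 10.8 − (-0.7133) = 11.5133 °C.

-0.71 °C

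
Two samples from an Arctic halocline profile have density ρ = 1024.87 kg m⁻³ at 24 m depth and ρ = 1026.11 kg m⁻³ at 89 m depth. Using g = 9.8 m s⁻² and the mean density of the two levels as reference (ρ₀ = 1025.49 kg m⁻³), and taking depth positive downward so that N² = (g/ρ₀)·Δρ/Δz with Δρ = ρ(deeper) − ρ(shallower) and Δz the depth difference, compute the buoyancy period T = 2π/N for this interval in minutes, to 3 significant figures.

Δρ = 1026.11 − 1024.87 = 1.24 kg m⁻³ over Δz = 89 − 24 = 65 m.
N² = (9.8/1025.49) × (1.24/65) = 1.8231 × 10⁻⁴ s⁻².
N = √(1.8231 × 10⁻⁴) = 0.013502 rad s⁻¹, so T = 2π/N = 465.35 s = 7.7558 min ≈ 7.76 min.

7.76 min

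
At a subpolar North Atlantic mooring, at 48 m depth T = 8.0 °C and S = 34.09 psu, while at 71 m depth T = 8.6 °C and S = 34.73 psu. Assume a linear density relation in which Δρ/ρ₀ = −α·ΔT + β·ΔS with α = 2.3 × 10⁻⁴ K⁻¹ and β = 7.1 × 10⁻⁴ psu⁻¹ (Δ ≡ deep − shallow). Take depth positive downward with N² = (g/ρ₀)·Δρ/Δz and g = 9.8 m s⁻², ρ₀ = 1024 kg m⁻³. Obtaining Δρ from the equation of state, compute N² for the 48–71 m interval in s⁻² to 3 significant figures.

ΔT = +0.6 K, ΔS = +0.64 psu (deep − shallow).
Δρ/ρ₀ = −αΔT + βΔS = -1.38 × 10⁻⁴ + 4.544 × 10⁻⁴ = 3.164 × 10⁻⁴, so Δρ ≈ 0.3240 kg m⁻³.
N² = (g/ρ₀)·Δρ/Δz = g·(Δρ/ρ₀)/Δz = 9.8 × 3.164 × 10⁻⁴ / 23 = 1.3481 × 10⁻⁴ s⁻² ≈ 1.35 × 10⁻⁴ s⁻².

1.35 × 10⁻⁴ s⁻²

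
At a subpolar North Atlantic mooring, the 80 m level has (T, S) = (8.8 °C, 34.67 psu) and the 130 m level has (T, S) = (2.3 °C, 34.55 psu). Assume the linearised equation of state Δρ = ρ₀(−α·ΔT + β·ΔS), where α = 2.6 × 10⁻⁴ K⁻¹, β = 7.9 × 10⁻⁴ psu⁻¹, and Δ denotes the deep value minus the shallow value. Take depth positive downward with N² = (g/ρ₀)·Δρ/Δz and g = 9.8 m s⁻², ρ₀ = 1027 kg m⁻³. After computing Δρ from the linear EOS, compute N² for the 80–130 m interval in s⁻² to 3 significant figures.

3.13 × 10⁻⁴ s⁻²

ΔT = -6.5 K, ΔS = -0.12 psu (deep − shallow).
Δρ/ρ₀ = −αΔT + βΔS = 1.69 × 10⁻³ − 9.48 × 10⁻⁵ = 1.5952 × 10⁻³, so Δρ ≈ 1.638 kg m⁻³.
N² = (g/ρ₀)·Δρ/Δz = g·(Δρ/ρ₀)/Δz = 9.8 × 1.5952 × 10⁻³ / 50 = 3.1266 × 10⁻⁴ s⁻² ≈ 3.13 × 10⁻⁴ s⁻².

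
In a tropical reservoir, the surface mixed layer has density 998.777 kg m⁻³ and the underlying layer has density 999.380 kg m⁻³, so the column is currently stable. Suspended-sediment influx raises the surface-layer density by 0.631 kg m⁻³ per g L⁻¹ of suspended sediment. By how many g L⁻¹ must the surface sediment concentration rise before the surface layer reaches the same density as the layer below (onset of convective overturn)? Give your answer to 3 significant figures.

Density deficit of the surface layer: 999.380 − 998.777 = 0.603 kg m⁻³.
Required change = 0.603 / 0.631 = 0.956 g L⁻¹.

0.956 g L⁻¹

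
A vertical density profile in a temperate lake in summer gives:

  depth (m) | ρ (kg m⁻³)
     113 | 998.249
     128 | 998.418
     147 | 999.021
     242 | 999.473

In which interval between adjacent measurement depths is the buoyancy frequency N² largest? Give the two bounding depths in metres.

128–147 m

Compute the density gradient over each adjacent pair:
  113–128 m: Δρ/Δz = 0.169/15 = 0.011 kg m⁻⁴
  128–147 m: Δρ/Δz = 0.603/19 = 0.032 kg m⁻⁴
  147–242 m: Δρ/Δz = 0.452/95 = 4.8 × 10⁻³ kg m⁻⁴
The largest gradient is in the 128–147 m interval — the pycnocline.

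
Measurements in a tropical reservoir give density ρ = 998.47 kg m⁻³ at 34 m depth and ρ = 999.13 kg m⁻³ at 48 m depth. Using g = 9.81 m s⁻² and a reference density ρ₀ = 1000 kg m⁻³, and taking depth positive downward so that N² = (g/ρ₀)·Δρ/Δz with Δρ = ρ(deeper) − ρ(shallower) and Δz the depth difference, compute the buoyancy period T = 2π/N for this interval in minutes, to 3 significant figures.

Δρ = 999.13 − 998.47 = 0.66 kg m⁻³ over Δz = 48 − 34 = 14 m.
N² = (9.81/1000) × (0.66/14) = 4.6247 × 10⁻⁴ s⁻².
N = √(4.6247 × 10⁻⁴) = 0.021505 rad s⁻¹, so T = 2π/N = 292.17 s = 4.8695 min ≈ 4.87 min.
Since Δρ > 0 the layer is stably stratified.

4.87 min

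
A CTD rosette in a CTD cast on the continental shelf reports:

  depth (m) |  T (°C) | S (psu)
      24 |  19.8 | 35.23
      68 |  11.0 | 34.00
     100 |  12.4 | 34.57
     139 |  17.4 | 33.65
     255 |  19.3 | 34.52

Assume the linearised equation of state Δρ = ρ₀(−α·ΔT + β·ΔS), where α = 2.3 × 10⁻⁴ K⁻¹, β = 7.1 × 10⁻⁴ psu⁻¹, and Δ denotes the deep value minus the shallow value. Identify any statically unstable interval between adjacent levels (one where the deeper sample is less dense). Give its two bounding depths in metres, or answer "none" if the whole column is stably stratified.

Evaluate Δρ/ρ₀ = −αΔT + βΔS across each adjacent pair:
  24–68 m: −αΔT+βΔS = −(2.3 × 10⁻⁴)(-8.8)+(7.1 × 10⁻⁴)(-1.23) = 1.2 × 10⁻³ → stable
  68–100 m: −αΔT+βΔS = −(2.3 × 10⁻⁴)(+1.4)+(7.1 × 10⁻⁴)(+0.57) = 8.3 × 10⁻⁵ → stable
  100–139 m: −αΔT+βΔS = −(2.3 × 10⁻⁴)(+5.0)+(7.1 × 10⁻⁴)(-0.92) = -1.8 × 10⁻³ → UNSTABLE
  139–255 m: −αΔT+βΔS = −(2.3 × 10⁻⁴)(+1.9)+(7.1 × 10⁻⁴)(+0.87) = 1.8 × 10⁻⁴ → stable
The 100–139 m interval has Δρ < 0: lighter water underlies denser water.

100–139 m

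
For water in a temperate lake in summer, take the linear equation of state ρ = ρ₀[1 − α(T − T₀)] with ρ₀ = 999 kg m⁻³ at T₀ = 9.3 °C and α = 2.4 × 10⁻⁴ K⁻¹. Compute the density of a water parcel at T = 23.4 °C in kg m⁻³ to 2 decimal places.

T − T₀ = +14.1 K.
Bracket = 1 − α·(+14.1) = 1 + (-3.384 × 10⁻³) = 0.9966160.
ρ = 999 × 0.9966160 = 995.62 kg m⁻³.

995.62 kg m⁻³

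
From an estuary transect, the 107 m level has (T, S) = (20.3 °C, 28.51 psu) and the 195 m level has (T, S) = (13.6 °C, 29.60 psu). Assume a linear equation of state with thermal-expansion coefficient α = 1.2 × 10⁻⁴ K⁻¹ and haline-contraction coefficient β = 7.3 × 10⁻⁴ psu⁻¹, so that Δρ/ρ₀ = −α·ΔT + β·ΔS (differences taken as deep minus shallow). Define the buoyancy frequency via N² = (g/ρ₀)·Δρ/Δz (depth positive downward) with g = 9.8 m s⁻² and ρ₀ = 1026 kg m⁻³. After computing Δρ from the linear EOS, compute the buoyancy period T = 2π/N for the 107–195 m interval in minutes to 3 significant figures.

ΔT = -6.7 K, ΔS = +1.09 psu (deep − shallow).
Δρ/ρ₀ = −αΔT + βΔS = 8.04 × 10⁻⁴ + 7.957 × 10⁻⁴ = 1.5997 × 10⁻³, so Δρ ≈ 1.641 kg m⁻³.
N² = (g/ρ₀)·Δρ/Δz = g·(Δρ/ρ₀)/Δz = 9.8 × 1.5997 × 10⁻³ / 88 = 1.7815 × 10⁻⁴ s⁻².
N = √(1.7815 × 10⁻⁴) = 0.013347 rad s⁻¹ → T = 2π/N = 470.76 s = 7.8460 min ≈ 7.85 min.

7.85 min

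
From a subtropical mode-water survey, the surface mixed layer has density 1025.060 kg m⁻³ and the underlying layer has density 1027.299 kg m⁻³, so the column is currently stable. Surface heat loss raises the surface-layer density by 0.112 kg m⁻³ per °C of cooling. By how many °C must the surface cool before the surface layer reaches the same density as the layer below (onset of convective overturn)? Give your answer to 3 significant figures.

Density deficit of the surface layer: 1027.299 − 1025.060 = 2.239 kg m⁻³.
Required change = 2.239 / 0.112 = 20.0 °C.

20.0 °C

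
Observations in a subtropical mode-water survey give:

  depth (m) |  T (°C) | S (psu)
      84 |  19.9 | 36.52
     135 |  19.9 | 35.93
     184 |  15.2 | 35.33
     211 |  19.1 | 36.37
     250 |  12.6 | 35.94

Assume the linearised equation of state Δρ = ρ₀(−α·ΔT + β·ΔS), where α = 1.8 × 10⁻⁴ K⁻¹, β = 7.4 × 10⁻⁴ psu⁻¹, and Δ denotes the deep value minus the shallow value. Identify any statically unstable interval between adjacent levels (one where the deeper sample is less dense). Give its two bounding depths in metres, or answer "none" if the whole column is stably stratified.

84–135 m

Evaluate Δρ/ρ₀ = −αΔT + βΔS across each adjacent pair:
  84–135 m: −αΔT+βΔS = −(1.8 × 10⁻⁴)(+0.0)+(7.4 × 10⁻⁴)(-0.59) = -4.4 × 10⁻⁴ → UNSTABLE
  135–184 m: −αΔT+βΔS = −(1.8 × 10⁻⁴)(-4.7)+(7.4 × 10⁻⁴)(-0.60) = 4.0 × 10⁻⁴ → stable
  184–211 m: −αΔT+βΔS = −(1.8 × 10⁻⁴)(+3.9)+(7.4 × 10⁻⁴)(+1.04) = 6.8 × 10⁻⁵ → stable
  211–250 m: −αΔT+βΔS = −(1.8 × 10⁻⁴)(-6.5)+(7.4 × 10⁻⁴)(-0.43) = 8.5 × 10⁻⁴ → stable
The 84–135 m interval has Δρ < 0: lighter water underlies denser water.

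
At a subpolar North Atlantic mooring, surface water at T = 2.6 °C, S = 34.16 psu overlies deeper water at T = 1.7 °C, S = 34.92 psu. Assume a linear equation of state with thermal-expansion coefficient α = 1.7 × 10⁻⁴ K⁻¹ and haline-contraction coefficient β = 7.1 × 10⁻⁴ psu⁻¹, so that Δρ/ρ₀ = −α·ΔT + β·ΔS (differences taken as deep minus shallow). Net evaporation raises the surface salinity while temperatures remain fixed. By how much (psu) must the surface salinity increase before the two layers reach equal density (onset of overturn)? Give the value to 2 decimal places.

0.98 psu

Neutral buoyancy requires −α(T_deep − T_surf) + β(S_deep − S_surf′) = 0.
S_surf′ = S_deep − (α/β)·ΔT = 34.92 − (1.7 × 10⁻⁴/7.1 × 10⁻⁴)·(-0.9) = 35.1355 psu.
Increase required: 35.1355 − 34.16 = 0.9755 psu.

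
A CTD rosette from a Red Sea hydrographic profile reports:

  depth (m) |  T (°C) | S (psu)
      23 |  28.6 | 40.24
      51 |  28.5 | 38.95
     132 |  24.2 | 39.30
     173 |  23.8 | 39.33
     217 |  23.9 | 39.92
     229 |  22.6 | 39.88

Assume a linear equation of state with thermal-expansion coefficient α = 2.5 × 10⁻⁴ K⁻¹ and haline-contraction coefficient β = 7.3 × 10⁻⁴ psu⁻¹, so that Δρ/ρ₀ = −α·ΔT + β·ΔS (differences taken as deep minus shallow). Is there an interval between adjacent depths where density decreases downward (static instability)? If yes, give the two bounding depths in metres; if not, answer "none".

Evaluate Δρ/ρ₀ = −αΔT + βΔS across each adjacent pair:
  23–51 m: −αΔT+βΔS = −(2.5 × 10⁻⁴)(-0.1)+(7.3 × 10⁻⁴)(-1.29) = -9.2 × 10⁻⁴ → UNSTABLE
  51–132 m: −αΔT+βΔS = −(2.5 × 10⁻⁴)(-4.3)+(7.3 × 10⁻⁴)(+0.35) = 1.3 × 10⁻³ → stable
  132–173 m: −αΔT+βΔS = −(2.5 × 10⁻⁴)(-0.4)+(7.3 × 10⁻⁴)(+0.03) = 1.2 × 10⁻⁴ → stable
  173–217 m: −αΔT+βΔS = −(2.5 × 10⁻⁴)(+0.1)+(7.3 × 10⁻⁴)(+0.59) = 4.1 × 10⁻⁴ → stable
  217–229 m: −αΔT+βΔS = −(2.5 × 10⁻⁴)(-1.3)+(7.3 × 10⁻⁴)(-0.04) = 3.0 × 10⁻⁴ → stable
The 23–51 m interval has Δρ < 0: lighter water underlies denser water.

23–51 m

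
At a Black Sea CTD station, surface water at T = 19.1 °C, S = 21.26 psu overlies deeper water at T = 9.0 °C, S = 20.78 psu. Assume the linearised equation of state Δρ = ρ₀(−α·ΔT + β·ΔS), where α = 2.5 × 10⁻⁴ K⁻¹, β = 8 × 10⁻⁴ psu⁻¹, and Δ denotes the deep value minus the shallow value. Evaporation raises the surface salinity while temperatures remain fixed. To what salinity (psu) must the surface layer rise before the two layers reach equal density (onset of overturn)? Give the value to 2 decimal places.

23.94 psu

Neutral buoyancy requires −α(T_deep − T_surf) + β(S_deep − S_surf′) = 0.
S_surf′ = S_deep − (α/β)·ΔT = 20.78 − (2.5 × 10⁻⁴/8 × 10⁻⁴)·(-10.1) = 23.9363 psu.
Increase required: 23.9363 − 21.26 = 2.6763 psu.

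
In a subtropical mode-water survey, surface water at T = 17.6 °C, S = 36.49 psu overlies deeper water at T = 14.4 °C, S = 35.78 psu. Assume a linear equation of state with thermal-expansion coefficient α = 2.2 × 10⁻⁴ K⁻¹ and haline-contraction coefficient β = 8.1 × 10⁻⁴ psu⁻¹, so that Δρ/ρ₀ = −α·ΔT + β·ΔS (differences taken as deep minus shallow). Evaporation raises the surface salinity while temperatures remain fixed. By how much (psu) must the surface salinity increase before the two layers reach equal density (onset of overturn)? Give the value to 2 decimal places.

0.16 psu

Neutral buoyancy requires −α(T_deep − T_surf) + β(S_deep − S_surf′) = 0.
S_surf′ = S_deep − (α/β)·ΔT = 35.78 − (2.2 × 10⁻⁴/8.1 × 10⁻⁴)·(-3.2) = 36.6491 psu.
Increase required: 36.6491 − 36.49 = 0.1591 psu.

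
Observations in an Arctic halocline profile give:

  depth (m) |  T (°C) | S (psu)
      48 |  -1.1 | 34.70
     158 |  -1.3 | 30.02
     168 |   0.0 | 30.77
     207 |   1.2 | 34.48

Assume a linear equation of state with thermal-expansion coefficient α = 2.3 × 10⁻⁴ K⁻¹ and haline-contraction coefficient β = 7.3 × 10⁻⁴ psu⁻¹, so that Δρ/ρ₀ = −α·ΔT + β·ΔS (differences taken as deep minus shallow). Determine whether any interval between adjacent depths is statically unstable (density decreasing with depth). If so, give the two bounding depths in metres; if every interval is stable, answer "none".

48–158 m

Evaluate Δρ/ρ₀ = −αΔT + βΔS across each adjacent pair:
  48–158 m: −αΔT+βΔS = −(2.3 × 10⁻⁴)(-0.2)+(7.3 × 10⁻⁴)(-4.68) = -3.4 × 10⁻³ → UNSTABLE
  158–168 m: −αΔT+βΔS = −(2.3 × 10⁻⁴)(+1.3)+(7.3 × 10⁻⁴)(+0.75) = 2.5 × 10⁻⁴ → stable
  168–207 m: −αΔT+βΔS = −(2.3 × 10⁻⁴)(+1.2)+(7.3 × 10⁻⁴)(+3.71) = 2.4 × 10⁻³ → stable
The 48–158 m interval has Δρ < 0: lighter water underlies denser water.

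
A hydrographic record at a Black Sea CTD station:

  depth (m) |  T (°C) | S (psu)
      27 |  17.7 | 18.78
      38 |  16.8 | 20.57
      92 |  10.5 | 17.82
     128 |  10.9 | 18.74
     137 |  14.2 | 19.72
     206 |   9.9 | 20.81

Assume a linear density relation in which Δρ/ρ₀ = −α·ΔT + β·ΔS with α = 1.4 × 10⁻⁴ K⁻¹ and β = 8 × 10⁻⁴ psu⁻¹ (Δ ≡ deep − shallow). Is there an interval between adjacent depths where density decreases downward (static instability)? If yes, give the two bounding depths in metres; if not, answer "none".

Evaluate Δρ/ρ₀ = −αΔT + βΔS across each adjacent pair:
  27–38 m: −αΔT+βΔS = −(1.4 × 10⁻⁴)(-0.9)+(8 × 10⁻⁴)(+1.79) = 1.6 × 10⁻³ → stable
  38–92 m: −αΔT+βΔS = −(1.4 × 10⁻⁴)(-6.3)+(8 × 10⁻⁴)(-2.75) = -1.3 × 10⁻³ → UNSTABLE
  92–128 m: −αΔT+βΔS = −(1.4 × 10⁻⁴)(+0.4)+(8 × 10⁻⁴)(+0.92) = 6.8 × 10⁻⁴ → stable
  128–137 m: −αΔT+βΔS = −(1.4 × 10⁻⁴)(+3.3)+(8 × 10⁻⁴)(+0.98) = 3.2 × 10⁻⁴ → stable
  137–206 m: −αΔT+βΔS = −(1.4 × 10⁻⁴)(-4.3)+(8 × 10⁻⁴)(+1.09) = 1.5 × 10⁻³ → stable
The 38–92 m interval has Δρ < 0: lighter water underlies denser water.

38–92 m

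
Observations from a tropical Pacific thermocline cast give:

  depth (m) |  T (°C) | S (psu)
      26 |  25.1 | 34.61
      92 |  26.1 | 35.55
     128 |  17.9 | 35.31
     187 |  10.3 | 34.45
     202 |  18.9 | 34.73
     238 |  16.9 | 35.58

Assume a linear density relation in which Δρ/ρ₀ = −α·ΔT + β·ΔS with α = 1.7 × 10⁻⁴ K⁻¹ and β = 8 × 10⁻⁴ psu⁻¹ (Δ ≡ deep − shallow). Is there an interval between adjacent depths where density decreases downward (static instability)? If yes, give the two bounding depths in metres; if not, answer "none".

Evaluate Δρ/ρ₀ = −αΔT + βΔS across each adjacent pair:
  26–92 m: −αΔT+βΔS = −(1.7 × 10⁻⁴)(+1.0)+(8 × 10⁻⁴)(+0.94) = 5.8 × 10⁻⁴ → stable
  92–128 m: −αΔT+βΔS = −(1.7 × 10⁻⁴)(-8.2)+(8 × 10⁻⁴)(-0.24) = 1.2 × 10⁻³ → stable
  128–187 m: −αΔT+βΔS = −(1.7 × 10⁻⁴)(-7.6)+(8 × 10⁻⁴)(-0.86) = 6.0 × 10⁻⁴ → stable
  187–202 m: −αΔT+βΔS = −(1.7 × 10⁻⁴)(+8.6)+(8 × 10⁻⁴)(+0.28) = -1.2 × 10⁻³ → UNSTABLE
  202–238 m: −αΔT+βΔS = −(1.7 × 10⁻⁴)(-2.0)+(8 × 10⁻⁴)(+0.85) = 1.0 × 10⁻³ → stable
The 187–202 m interval has Δρ < 0: lighter water underlies denser water.

187–202 m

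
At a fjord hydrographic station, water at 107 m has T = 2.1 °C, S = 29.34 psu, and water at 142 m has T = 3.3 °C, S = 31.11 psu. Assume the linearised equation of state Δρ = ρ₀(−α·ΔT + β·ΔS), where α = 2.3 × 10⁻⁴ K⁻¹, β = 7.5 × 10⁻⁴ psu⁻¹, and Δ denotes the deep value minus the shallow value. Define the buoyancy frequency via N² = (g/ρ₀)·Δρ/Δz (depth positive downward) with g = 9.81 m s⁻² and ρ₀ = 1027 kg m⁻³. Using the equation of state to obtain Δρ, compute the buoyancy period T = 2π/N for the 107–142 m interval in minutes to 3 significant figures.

ΔT = +1.2 K, ΔS = +1.77 psu (deep − shallow).
Δρ/ρ₀ = −αΔT + βΔS = -2.76 × 10⁻⁴ + 1.3275 × 10⁻³ = 1.0515 × 10⁻³, so Δρ ≈ 1.080 kg m⁻³.
N² = (g/ρ₀)·Δρ/Δz = g·(Δρ/ρ₀)/Δz = 9.81 × 1.0515 × 10⁻³ / 35 = 2.9472 × 10⁻⁴ s⁻².
N = √(2.9472 × 10⁻⁴) = 0.017167 rad s⁻¹ → T = 2π/N = 366.00 s = 6.1000 min ≈ 6.10 min.

6.10 min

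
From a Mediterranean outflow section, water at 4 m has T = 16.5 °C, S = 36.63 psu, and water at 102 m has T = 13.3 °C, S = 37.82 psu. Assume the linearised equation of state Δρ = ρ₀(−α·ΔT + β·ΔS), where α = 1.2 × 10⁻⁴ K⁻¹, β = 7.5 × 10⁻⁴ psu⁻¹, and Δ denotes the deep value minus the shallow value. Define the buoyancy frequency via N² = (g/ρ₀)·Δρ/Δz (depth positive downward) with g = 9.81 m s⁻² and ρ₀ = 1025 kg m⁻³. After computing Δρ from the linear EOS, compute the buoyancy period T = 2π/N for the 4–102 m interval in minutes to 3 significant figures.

ΔT = -3.2 K, ΔS = +1.19 psu (deep − shallow).
Δρ/ρ₀ = −αΔT + βΔS = 3.84 × 10⁻⁴ + 8.925 × 10⁻⁴ = 1.2765 × 10⁻³, so Δρ ≈ 1.308 kg m⁻³.
N² = (g/ρ₀)·Δρ/Δz = g·(Δρ/ρ₀)/Δz = 9.81 × 1.2765 × 10⁻³ / 98 = 1.2778 × 10⁻⁴ s⁻².
N = √(1.2778 × 10⁻⁴) = 0.011304 rad s⁻¹ → T = 2π/N = 555.84 s = 9.2640 min ≈ 9.26 min.

9.26 min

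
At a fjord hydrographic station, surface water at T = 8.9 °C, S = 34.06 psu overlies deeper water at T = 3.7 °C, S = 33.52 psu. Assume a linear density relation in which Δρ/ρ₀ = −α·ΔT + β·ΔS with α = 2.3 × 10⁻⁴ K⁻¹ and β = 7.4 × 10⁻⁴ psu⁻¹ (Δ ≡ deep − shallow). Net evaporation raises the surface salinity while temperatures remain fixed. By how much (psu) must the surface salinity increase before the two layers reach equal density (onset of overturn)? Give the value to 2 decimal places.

Neutral buoyancy requires −α(T_deep − T_surf) + β(S_deep − S_surf′) = 0.
S_surf′ = S_deep − (α/β)·ΔT = 33.52 − (2.3 × 10⁻⁴/7.4 × 10⁻⁴)·(-5.2) = 35.1362 psu.
Increase required: 35.1362 − 34.06 = 1.0762 psu.

1.08 psu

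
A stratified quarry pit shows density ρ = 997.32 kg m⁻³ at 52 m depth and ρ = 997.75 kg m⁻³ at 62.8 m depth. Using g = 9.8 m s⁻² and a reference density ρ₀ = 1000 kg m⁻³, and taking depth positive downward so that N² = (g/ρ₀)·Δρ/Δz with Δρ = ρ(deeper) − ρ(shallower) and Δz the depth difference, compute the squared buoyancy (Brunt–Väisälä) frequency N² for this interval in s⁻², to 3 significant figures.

3.90 × 10⁻⁴ s⁻²

Δρ = 997.75 − 997.32 = 0.43 kg m⁻³ over Δz = 62.8 − 52 = 10.8 m.
N² = (9.8/1000) × (0.43/10.8) = 3.9019 × 10⁻⁴ s⁻² ≈ 3.90 × 10⁻⁴ s⁻².
A positive N² confirms static stability across the interval.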